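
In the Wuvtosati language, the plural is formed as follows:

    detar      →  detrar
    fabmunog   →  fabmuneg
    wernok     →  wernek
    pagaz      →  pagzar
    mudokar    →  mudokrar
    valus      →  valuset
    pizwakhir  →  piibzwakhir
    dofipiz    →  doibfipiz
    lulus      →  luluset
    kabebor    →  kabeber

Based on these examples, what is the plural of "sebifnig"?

mudokar and kabebor both end in -r yet inflect differently (mudokrar, kabeber), so the final letter is not what conditions the rule; the last vowel is.
"sebifnig" has last vowel 'i'. The stems whose last vowel is 'i' (pizwakhir → piibzwakhir, dofipiz → doibfipiz) insert -ib- after the first vowel.
The other patterns: stems whose last vowel is 'a' delete the last vowel and add -ar; stems whose last vowel is 'u' add -et; stems whose last vowel is 'o' change the last vowel to 'e'.
So sebifnig → seibbifnig.

seibbifnig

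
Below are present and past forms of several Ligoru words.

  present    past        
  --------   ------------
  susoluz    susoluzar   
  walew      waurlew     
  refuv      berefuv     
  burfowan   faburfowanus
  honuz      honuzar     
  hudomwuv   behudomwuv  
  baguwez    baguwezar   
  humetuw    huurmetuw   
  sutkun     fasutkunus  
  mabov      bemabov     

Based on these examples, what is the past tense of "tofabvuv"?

betofabvuv

susoluz and sutkun both have last vowel 'u' yet inflect differently (susoluzar, fasutkunus), so the last vowel is not what conditions the rule; the final letter is.
"tofabvuv" ends in -v. The stems ending in -v (refuv → berefuv, mabov → bemabov, hudomwuv → behudomwuv) add the prefix be-.
The other patterns: stems ending in -z add -ar; stems ending in -n add fa- … -us around the stem; stems ending in -w insert -ur- after the first vowel.
So tofabvuv → betofabvuv.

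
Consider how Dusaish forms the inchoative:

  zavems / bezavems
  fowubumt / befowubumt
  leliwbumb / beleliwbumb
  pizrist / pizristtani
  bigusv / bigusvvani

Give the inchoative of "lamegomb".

belamegomb

fowubumt and pizrist both end in -t yet inflect differently (befowubumt, pizristtani), so the final letter is not what conditions the rule; the second-to-last letter is.
"lamegomb" has second-to-last letter 'm'. The stems whose second-to-last letter is 'm' (zavems → bezavems, fowubumt → befowubumt, leliwbumb → beleliwbumb) add the prefix be-.
So lamegomb → belamegomb.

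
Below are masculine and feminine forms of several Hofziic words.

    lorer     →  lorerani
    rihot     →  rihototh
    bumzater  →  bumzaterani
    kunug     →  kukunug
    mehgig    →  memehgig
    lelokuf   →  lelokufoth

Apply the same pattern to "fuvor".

fuvorani

kunug and lelokuf both have last vowel 'u' yet inflect differently (kukunug, lelokufoth), so the last vowel is not what conditions the rule; the final letter is.
"fuvor" ends in -r. The stems ending in -r (lorer → lorerani, bumzater → bumzaterani) add -ani.
So fuvor → fuvorani.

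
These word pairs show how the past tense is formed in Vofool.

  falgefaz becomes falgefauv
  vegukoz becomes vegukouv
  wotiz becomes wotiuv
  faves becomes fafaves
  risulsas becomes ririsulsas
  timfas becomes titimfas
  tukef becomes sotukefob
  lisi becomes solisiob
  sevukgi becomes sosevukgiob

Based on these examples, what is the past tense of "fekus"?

fefekus

"fekus" ends in -s. The stems ending in -s (faves → fafaves, risulsas → ririsulsas, timfas → titimfas) repeat the first consonant+vowel as a prefix.
The other patterns: stems ending in -z drop the final letter and add -uv; stems ending in -f or -i add so- … -ob around the stem.
So fekus → fefekus.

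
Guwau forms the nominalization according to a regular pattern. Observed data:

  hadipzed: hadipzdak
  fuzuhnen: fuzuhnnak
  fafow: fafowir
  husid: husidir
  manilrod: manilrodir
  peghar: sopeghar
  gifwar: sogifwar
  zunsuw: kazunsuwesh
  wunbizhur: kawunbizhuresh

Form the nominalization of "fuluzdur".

kafuluzduresh

"fuluzdur" has last vowel 'u'. The stems whose last vowel is 'u' (zunsuw → kazunsuwesh, wunbizhur → kawunbizhuresh) add ka- … -esh around the stem.
The other patterns: stems whose last vowel is 'e' delete the last vowel and add -ak; stems whose last vowel is 'i' or 'o' add -ir; stems whose last vowel is 'a' add the prefix so-.
So fuluzdur → kafuluzduresh.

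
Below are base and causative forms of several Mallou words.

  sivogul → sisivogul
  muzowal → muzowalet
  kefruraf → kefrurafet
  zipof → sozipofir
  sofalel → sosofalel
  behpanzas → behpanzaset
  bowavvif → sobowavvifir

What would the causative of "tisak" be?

bowavvif and kefruraf both end in -f yet inflect differently (sobowavvifir, kefrurafet), so the final letter is not what conditions the rule; the last vowel is.
"tisak" has last vowel 'a'. The stems whose last vowel is 'a' (kefruraf → kefrurafet, muzowal → muzowalet, behpanzas → behpanzaset) add -et.
So tisak → tisaket.

tisaket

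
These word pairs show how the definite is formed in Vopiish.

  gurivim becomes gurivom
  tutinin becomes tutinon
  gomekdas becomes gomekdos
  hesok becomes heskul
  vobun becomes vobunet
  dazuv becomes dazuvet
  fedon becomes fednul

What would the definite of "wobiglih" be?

fedon and vobun both end in -n yet inflect differently (fednul, vobunet), so the final letter is not what conditions the rule; the last vowel is.
"wobiglih" has last vowel 'i'. The stems whose last vowel is 'i' (gurivim → gurivom, tutinin → tutinon) change the last vowel to 'o'.
The other patterns: stems whose last vowel is 'o' delete the last vowel and add -ul; stems whose last vowel is 'u' add -et.
So wobiglih → wobigloh.

wobigloh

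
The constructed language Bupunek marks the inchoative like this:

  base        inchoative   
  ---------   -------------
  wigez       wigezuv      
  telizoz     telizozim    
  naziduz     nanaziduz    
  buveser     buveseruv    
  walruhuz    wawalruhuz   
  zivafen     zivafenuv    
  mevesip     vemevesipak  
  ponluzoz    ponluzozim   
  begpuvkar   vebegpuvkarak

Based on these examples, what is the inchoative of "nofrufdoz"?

"nofrufdoz" has last vowel 'o'. The stems whose last vowel is 'o' (telizoz → telizozim, ponluzoz → ponluzozim) add -im.
The other patterns: stems whose last vowel is 'e' add -uv; stems whose last vowel is 'u' repeat the first consonant+vowel as a prefix; stems whose last vowel is 'a' or 'i' add ve- … -ak around the stem.
So nofrufdoz → nofrufdozim.

nofrufdozim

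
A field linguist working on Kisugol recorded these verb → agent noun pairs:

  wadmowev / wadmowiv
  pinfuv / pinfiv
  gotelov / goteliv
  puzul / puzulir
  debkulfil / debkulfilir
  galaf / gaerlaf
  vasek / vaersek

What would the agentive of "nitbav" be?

pinfuv and puzul both have last vowel 'u' yet inflect differently (pinfiv, puzulir), so the last vowel is not what conditions the rule; the final letter is.
"nitbav" ends in -v. The stems ending in -v (wadmowev → wadmowiv, pinfuv → pinfiv, gotelov → goteliv) change the last vowel to 'i'.
The other patterns: stems ending in -l add -ir; stems ending in -f or -k insert -er- after the first vowel.
So nitbav → nitbiv.

nitbiv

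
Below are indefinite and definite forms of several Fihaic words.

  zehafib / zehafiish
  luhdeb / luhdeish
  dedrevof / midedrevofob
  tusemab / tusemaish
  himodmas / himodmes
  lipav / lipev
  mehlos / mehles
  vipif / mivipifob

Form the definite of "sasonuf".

vipif and zehafib both have last vowel 'i' yet inflect differently (mivipifob, zehafiish), so the last vowel is not what conditions the rule; the final letter is.
"sasonuf" ends in -f. The stems ending in -f (dedrevof → midedrevofob, vipif → mivipifob) add mi- … -ob around the stem.
So sasonuf → misasonufob.

misasonufob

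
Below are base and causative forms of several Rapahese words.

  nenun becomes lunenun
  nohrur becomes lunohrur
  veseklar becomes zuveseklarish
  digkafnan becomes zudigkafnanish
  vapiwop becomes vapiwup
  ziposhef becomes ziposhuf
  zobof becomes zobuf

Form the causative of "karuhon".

nohrur and veseklar both end in -r yet inflect differently (lunohrur, zuveseklarish), so the final letter is not what conditions the rule; the last vowel is.
"karuhon" has last vowel 'o'. The stems whose last vowel is 'o' (vapiwop → vapiwup, zobof → zobuf) change the last vowel to 'u'.
So karuhon → karuhun.

karuhun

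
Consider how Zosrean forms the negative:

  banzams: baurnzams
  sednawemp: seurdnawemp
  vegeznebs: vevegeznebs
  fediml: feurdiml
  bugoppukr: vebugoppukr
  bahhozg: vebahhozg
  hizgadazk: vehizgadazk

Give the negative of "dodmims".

dourdmims

banzams and vegeznebs both end in -s yet inflect differently (baurnzams, vevegeznebs), so the final letter is not what conditions the rule; the second-to-last letter is.
"dodmims" has second-to-last letter 'm'. The stems whose second-to-last letter is 'm' (sednawemp → seurdnawemp, banzams → baurnzams, fediml → feurdiml) insert -ur- after the first vowel.
The other pattern: stems whose second-to-last letter is 'b', 'k' or 'z' add the prefix ve-.
So dodmims → dourdmims.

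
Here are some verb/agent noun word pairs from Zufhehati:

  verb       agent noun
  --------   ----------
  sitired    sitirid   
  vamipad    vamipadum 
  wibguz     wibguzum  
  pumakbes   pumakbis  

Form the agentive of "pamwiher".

"pamwiher" has last vowel 'e'. The stems whose last vowel is 'e' (sitired → sitirid, pumakbes → pumakbis) change the last vowel to 'i'.
The other pattern: stems whose last vowel is 'a' or 'u' add -um.
So pamwiher → pamwihir.

pamwihir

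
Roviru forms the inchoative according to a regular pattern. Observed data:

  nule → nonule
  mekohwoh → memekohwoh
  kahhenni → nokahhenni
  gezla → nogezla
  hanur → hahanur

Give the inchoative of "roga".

hanur and nule both have 2 vowels yet inflect differently (hahanur, nonule), so the number of vowels is not what conditions the rule; whether the stem ends in a vowel or a consonant is.
"roga" ends in a vowel. The stems ending in a vowel (nule → nonule, gezla → nogezla, kahhenni → nokahhenni) add the prefix no-.
The other pattern: stems ending in a consonant repeat the first consonant+vowel as a prefix.
So roga → noroga.

noroga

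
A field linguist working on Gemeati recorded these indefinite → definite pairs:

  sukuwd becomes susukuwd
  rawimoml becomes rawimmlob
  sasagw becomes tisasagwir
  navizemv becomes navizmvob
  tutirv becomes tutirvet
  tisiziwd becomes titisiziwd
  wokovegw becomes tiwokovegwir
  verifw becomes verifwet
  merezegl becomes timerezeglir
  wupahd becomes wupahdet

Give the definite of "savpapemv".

savpapmvob

"savpapemv" has second-to-last letter 'm'. The stems whose second-to-last letter is 'm' (rawimoml → rawimmlob, navizemv → navizmvob) delete the last vowel and add -ob.
The other patterns: stems whose second-to-last letter is 'w' repeat the first consonant+vowel as a prefix; stems whose second-to-last letter is 'g' add ti- … -ir around the stem; stems whose second-to-last letter is 'f', 'h' or 'r' add -et.
So savpapemv → savpapmvob.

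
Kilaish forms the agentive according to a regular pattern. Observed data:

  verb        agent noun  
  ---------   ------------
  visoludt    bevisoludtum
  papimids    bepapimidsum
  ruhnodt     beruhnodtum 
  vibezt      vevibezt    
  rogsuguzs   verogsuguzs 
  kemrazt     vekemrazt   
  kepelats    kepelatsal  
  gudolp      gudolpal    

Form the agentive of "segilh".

segilhal

visoludt and vibezt both end in -t yet inflect differently (bevisoludtum, vevibezt), so the final letter is not what conditions the rule; the second-to-last letter is.
"segilh" has second-to-last letter 'l'. The one such stem in the data (gudolp → gudolpal) adds -al, so the same rule applies.
So segilh → segilhal.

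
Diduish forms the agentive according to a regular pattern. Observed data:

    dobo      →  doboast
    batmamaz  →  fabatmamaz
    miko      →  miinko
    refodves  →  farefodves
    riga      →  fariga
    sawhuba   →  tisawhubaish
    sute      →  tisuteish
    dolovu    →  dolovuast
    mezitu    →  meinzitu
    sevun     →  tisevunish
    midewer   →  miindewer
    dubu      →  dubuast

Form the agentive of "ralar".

faralar

dubu and mezitu both end in -u yet inflect differently (dubuast, meinzitu), so the final letter is not what conditions the rule; the first letter is.
"ralar" begins with r-. The stems beginning with r- (riga → fariga, refodves → farefodves) add the prefix fa-.
So ralar → faralar.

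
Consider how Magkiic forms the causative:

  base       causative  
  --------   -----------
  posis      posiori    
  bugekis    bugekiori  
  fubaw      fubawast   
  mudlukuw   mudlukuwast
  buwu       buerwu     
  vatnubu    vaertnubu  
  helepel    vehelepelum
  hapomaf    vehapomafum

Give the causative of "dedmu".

deerdmu

mudlukuw and buwu both have last vowel 'u' yet inflect differently (mudlukuwast, buerwu), so the last vowel is not what conditions the rule; the final letter is.
"dedmu" ends in -u. The stems ending in -u (buwu → buerwu, vatnubu → vaertnubu) insert -er- after the first vowel.
The other patterns: stems ending in -s drop the final letter and add -ori; stems ending in -w add -ast; stems ending in -f or -l add ve- … -um around the stem.
So dedmu → deerdmu.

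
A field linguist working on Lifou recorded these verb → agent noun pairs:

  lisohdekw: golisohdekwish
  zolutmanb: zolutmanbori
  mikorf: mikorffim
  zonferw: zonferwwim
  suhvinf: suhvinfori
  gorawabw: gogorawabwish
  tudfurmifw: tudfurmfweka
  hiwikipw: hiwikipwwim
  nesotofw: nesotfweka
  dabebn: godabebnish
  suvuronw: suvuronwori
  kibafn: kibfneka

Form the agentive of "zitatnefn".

zitatnfneka

tudfurmifw and suvuronw both end in -w yet inflect differently (tudfurmfweka, suvuronwori), so the final letter is not what conditions the rule; the second-to-last letter is.
"zitatnefn" has second-to-last letter 'f'. The stems whose second-to-last letter is 'f' (tudfurmifw → tudfurmfweka, nesotofw → nesotfweka, kibafn → kibfneka) delete the last vowel and add -eka.
The other patterns: stems whose second-to-last letter is 'n' add -ori; stems whose second-to-last letter is 'p' or 'r' double the final consonant and add -im; stems whose second-to-last letter is 'b' or 'k' add go- … -ish around the stem.
So zitatnefn → zitatnfneka.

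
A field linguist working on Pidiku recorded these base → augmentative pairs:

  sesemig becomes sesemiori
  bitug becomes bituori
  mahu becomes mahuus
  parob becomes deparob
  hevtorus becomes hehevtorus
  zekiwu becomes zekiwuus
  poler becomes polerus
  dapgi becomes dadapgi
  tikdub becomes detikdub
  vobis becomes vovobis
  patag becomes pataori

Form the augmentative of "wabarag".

tikdub and bitug both have last vowel 'u' yet inflect differently (detikdub, bituori), so the last vowel is not what conditions the rule; the final letter is.
"wabarag" ends in -g. The stems ending in -g (sesemig → sesemiori, patag → pataori, bitug → bituori) drop the final letter and add -ori.
The other patterns: stems ending in -b add the prefix de-; stems ending in -r or -u add -us; stems ending in -i or -s repeat the first consonant+vowel as a prefix.
So wabarag → wabaraori.

wabaraori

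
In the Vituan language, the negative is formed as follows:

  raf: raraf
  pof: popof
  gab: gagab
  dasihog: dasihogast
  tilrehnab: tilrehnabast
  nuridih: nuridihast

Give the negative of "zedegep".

gab and tilrehnab both end in -b yet inflect differently (gagab, tilrehnabast), so the final letter is not what conditions the rule; the number of vowels is.
"zedegep" has 3 vowels. The stems with 3 vowels (dasihog → dasihogast, tilrehnab → tilrehnabast, nuridih → nuridihast) add -ast.
So zedegep → zedegepast.

zedegepast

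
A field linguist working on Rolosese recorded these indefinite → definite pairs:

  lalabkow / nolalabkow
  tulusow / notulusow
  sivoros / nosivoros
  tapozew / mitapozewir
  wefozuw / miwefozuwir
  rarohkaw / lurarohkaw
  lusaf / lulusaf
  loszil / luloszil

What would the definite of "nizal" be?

lalabkow and tapozew both end in -w yet inflect differently (nolalabkow, mitapozewir), so the final letter is not what conditions the rule; the last vowel is.
"nizal" has last vowel 'a'. The stems whose last vowel is 'a' (rarohkaw → lurarohkaw, lusaf → lulusaf) add the prefix lu-.
The other patterns: stems whose last vowel is 'o' add the prefix no-; stems whose last vowel is 'e' or 'u' add mi- … -ir around the stem.
So nizal → lunizal.

lunizal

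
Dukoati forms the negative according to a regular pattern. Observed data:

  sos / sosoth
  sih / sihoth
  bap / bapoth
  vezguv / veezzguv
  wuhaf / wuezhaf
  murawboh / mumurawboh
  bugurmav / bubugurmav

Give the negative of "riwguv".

riezwguv

sih and murawboh both end in -h yet inflect differently (sihoth, mumurawboh), so the final letter is not what conditions the rule; the number of vowels is.
"riwguv" has 2 vowels. The stems with 2 vowels (vezguv → veezzguv, wuhaf → wuezhaf) insert -ez- after the first vowel.
The other patterns: stems with 1 vowel add -oth; stems with 3 vowels repeat the first consonant+vowel as a prefix.
So riwguv → riezwguv.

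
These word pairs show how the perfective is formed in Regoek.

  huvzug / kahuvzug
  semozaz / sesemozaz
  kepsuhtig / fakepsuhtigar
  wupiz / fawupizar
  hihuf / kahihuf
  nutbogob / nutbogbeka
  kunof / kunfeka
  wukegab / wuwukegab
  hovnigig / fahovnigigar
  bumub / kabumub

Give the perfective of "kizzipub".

kakizzipub

"kizzipub" has last vowel 'u'. The stems whose last vowel is 'u' (hihuf → kahihuf, huvzug → kahuvzug, bumub → kabumub) add the prefix ka-.
The other patterns: stems whose last vowel is 'i' add fa- … -ar around the stem; stems whose last vowel is 'o' delete the last vowel and add -eka; stems whose last vowel is 'a' repeat the first consonant+vowel as a prefix.
So kizzipub → kakizzipub.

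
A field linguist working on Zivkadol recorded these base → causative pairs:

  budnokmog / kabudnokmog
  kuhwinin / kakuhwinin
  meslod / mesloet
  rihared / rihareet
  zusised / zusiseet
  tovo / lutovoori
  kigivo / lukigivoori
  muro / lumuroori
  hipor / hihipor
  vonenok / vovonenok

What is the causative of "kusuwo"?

lukusuwoori

budnokmog and meslod both have last vowel 'o' yet inflect differently (kabudnokmog, mesloet), so the last vowel is not what conditions the rule; the final letter is.
"kusuwo" ends in -o. The stems ending in -o (tovo → lutovoori, kigivo → lukigivoori, muro → lumuroori) add lu- … -ori around the stem.
The other patterns: stems ending in -g or -n add the prefix ka-; stems ending in -d drop the final letter and add -et; stems ending in -k or -r repeat the first consonant+vowel as a prefix.
So kusuwo → lukusuwoori.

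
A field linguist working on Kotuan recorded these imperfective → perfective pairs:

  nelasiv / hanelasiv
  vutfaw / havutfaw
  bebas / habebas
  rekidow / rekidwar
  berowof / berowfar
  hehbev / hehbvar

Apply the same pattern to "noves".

"noves" has last vowel 'e'. The one such stem in the data (hehbev → hehbvar) deletes the last vowel and adds -ar (as do berowof, rekidow), so the same rule applies.
So noves → novsar.

novsar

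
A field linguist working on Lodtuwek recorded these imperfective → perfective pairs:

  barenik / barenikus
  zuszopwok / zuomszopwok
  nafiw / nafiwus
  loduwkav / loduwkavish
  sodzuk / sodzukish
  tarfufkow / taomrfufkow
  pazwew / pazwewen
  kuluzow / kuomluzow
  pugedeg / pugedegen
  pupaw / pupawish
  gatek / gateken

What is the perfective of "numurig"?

numurigus

tarfufkow and nafiw both end in -w yet inflect differently (taomrfufkow, nafiwus), so the final letter is not what conditions the rule; the last vowel is.
"numurig" has last vowel 'i'. The stems whose last vowel is 'i' (nafiw → nafiwus, barenik → barenikus) add -us.
The other patterns: stems whose last vowel is 'o' insert -om- after the first vowel; stems whose last vowel is 'e' add -en; stems whose last vowel is 'a' or 'u' add -ish.
So numurig → numurigus.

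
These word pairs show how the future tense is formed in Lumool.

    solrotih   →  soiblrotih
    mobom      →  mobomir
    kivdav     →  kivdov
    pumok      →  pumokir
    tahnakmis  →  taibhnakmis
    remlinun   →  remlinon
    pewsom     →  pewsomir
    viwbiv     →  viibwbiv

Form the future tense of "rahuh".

rahoh

viwbiv and kivdav both end in -v yet inflect differently (viibwbiv, kivdov), so the final letter is not what conditions the rule; the last vowel is.
"rahuh" has last vowel 'u'. The one such stem in the data (remlinun → remlinon) changes the last vowel to 'o' (as does kivdav), so the same rule applies.
The other patterns: stems whose last vowel is 'i' insert -ib- after the first vowel; stems whose last vowel is 'o' add -ir.
So rahuh → rahoh.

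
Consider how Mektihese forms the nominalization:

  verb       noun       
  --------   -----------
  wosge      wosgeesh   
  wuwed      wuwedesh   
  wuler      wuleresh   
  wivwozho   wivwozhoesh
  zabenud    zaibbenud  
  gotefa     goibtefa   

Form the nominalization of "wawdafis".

wuwed and zabenud both end in -d yet inflect differently (wuwedesh, zaibbenud), so the final letter is not what conditions the rule; the first letter is.
"wawdafis" begins with w-. The stems beginning with w- (wosge → wosgeesh, wuwed → wuwedesh, wuler → wuleresh) add -esh.
So wawdafis → wawdafisesh.

wawdafisesh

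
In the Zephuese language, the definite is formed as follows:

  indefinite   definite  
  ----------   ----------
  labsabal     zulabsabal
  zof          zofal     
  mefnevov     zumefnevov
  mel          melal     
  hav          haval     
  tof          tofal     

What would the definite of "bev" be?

labsabal and mel both end in -l yet inflect differently (zulabsabal, melal), so the final letter is not what conditions the rule; the number of vowels is.
"bev" has 1 vowel. The stems with 1 vowel (mel → melal, tof → tofal, hav → haval) add -al.
So bev → beval.

beval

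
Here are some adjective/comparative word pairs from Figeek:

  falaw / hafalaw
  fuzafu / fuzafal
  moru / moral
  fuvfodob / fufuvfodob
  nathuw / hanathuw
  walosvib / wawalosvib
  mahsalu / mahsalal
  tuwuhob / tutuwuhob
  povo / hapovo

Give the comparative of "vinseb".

"vinseb" ends in -b. The stems ending in -b (tuwuhob → tutuwuhob, walosvib → wawalosvib, fuvfodob → fufuvfodob) repeat the first consonant+vowel as a prefix.
The other patterns: stems ending in -u drop the final letter and add -al; stems ending in -o or -w add the prefix ha-.
So vinseb → vivinseb.

vivinseb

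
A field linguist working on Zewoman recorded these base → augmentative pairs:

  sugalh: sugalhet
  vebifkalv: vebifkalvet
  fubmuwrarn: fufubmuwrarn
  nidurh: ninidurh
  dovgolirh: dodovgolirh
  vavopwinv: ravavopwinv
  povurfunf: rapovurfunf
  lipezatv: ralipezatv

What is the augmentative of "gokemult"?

gokemultet

"gokemult" has second-to-last letter 'l'. The stems whose second-to-last letter is 'l' (sugalh → sugalhet, vebifkalv → vebifkalvet) add -et.
The other patterns: stems whose second-to-last letter is 'r' repeat the first consonant+vowel as a prefix; stems whose second-to-last letter is 'n' or 't' add the prefix ra-.
So gokemult → gokemultet.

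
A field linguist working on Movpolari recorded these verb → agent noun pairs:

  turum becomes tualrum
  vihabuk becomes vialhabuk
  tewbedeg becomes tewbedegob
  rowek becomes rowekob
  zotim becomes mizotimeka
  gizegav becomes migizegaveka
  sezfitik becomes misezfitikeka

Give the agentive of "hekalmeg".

vihabuk and rowek both end in -k yet inflect differently (vialhabuk, rowekob), so the final letter is not what conditions the rule; the last vowel is.
"hekalmeg" has last vowel 'e'. The stems whose last vowel is 'e' (tewbedeg → tewbedegob, rowek → rowekob) add -ob.
The other patterns: stems whose last vowel is 'u' insert -al- after the first vowel; stems whose last vowel is 'a' or 'i' add mi- … -eka around the stem.
So hekalmeg → hekalmegob.

hekalmegob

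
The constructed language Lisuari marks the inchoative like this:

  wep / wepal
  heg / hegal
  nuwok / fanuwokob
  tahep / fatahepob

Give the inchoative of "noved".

fanovedob

wep and tahep both end in -p yet inflect differently (wepal, fatahepob), so the final letter is not what conditions the rule; the number of vowels is.
"noved" has 2 vowels. The stems with 2 vowels (nuwok → fanuwokob, tahep → fatahepob) add fa- … -ob around the stem.
So noved → fanovedob.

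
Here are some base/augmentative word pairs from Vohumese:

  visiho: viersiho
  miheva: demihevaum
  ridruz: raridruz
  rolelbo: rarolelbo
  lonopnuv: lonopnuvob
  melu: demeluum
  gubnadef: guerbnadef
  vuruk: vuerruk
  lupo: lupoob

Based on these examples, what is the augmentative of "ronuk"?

"ronuk" begins with r-. The stems beginning with r- (ridruz → raridruz, rolelbo → rarolelbo) add the prefix ra-.
The other patterns: stems beginning with l- add -ob; stems beginning with m- add de- … -um around the stem; stems beginning with g- or v- insert -er- after the first vowel.
So ronuk → raronuk.

raronuk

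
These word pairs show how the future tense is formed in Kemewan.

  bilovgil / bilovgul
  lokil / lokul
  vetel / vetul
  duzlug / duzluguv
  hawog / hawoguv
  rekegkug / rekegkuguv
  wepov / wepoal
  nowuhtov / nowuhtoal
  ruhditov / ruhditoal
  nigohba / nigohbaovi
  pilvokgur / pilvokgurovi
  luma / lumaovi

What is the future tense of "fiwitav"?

fiwitaal

hawog and wepov both have last vowel 'o' yet inflect differently (hawoguv, wepoal), so the last vowel is not what conditions the rule; the final letter is.
"fiwitav" ends in -v. The stems ending in -v (wepov → wepoal, nowuhtov → nowuhtoal, ruhditov → ruhditoal) drop the final letter and add -al.
So fiwitav → fiwitaal.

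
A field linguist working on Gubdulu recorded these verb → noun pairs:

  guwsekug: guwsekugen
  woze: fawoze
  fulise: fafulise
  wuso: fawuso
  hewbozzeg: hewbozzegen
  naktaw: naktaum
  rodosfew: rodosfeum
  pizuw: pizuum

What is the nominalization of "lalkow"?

"lalkow" ends in -w. The stems ending in -w (naktaw → naktaum, pizuw → pizuum, rodosfew → rodosfeum) drop the final letter and add -um.
So lalkow → lalkoum.

lalkoum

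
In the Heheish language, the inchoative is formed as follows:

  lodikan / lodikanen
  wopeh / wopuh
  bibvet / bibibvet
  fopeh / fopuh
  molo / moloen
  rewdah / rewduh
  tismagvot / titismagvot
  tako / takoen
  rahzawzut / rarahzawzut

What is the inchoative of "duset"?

duduset

wopeh and bibvet both have last vowel 'e' yet inflect differently (wopuh, bibibvet), so the last vowel is not what conditions the rule; the final letter is.
"duset" ends in -t. The stems ending in -t (tismagvot → titismagvot, bibvet → bibibvet, rahzawzut → rarahzawzut) repeat the first consonant+vowel as a prefix.
The other patterns: stems ending in -h change the last vowel to 'u'; stems ending in -n or -o add -en.
So duset → duduset.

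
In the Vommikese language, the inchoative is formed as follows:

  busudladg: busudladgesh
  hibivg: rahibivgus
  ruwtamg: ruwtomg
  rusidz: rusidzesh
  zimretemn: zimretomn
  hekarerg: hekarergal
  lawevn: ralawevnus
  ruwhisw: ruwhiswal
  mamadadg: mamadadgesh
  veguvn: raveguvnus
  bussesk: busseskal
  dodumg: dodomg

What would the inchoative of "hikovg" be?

rahikovgus

"hikovg" has second-to-last letter 'v'. The stems whose second-to-last letter is 'v' (lawevn → ralawevnus, hibivg → rahibivgus, veguvn → raveguvnus) add ra- … -us around the stem.
So hikovg → rahikovgus.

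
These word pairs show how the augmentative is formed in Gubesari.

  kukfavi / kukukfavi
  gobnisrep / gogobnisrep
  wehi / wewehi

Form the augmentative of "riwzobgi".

ririwzobgi

Every pair shown (kukfavi → kukukfavi, gobnisrep → gogobnisrep, wehi → wewehi) follows the same rule: repeat the first consonant+vowel as a prefix.
So riwzobgi → ririwzobgi.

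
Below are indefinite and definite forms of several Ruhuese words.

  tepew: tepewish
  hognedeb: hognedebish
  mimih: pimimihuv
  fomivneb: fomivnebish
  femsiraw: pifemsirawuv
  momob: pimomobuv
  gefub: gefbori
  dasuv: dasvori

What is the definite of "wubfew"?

gefub and fomivneb both end in -b yet inflect differently (gefbori, fomivnebish), so the final letter is not what conditions the rule; the last vowel is.
"wubfew" has last vowel 'e'. The stems whose last vowel is 'e' (tepew → tepewish, fomivneb → fomivnebish, hognedeb → hognedebish) add -ish.
The other patterns: stems whose last vowel is 'u' delete the last vowel and add -ori; stems whose last vowel is 'a', 'i' or 'o' add pi- … -uv around the stem.
So wubfew → wubfewish.

wubfewish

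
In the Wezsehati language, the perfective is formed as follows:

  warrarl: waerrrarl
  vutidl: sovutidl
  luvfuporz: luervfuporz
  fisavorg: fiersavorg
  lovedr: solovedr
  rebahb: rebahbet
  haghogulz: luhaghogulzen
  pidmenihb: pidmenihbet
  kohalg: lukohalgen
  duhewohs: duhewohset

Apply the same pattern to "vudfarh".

vuerdfarh

"vudfarh" has second-to-last letter 'r'. The stems whose second-to-last letter is 'r' (luvfuporz → luervfuporz, fisavorg → fiersavorg, warrarl → waerrrarl) insert -er- after the first vowel.
The other patterns: stems whose second-to-last letter is 'd' add the prefix so-; stems whose second-to-last letter is 'h' add -et; stems whose second-to-last letter is 'l' add lu- … -en around the stem.
So vudfarh → vuerdfarh.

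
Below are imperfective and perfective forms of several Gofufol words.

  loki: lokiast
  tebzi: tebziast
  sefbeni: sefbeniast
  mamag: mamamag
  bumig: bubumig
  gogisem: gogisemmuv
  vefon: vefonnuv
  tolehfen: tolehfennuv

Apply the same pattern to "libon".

libonnuv

"libon" ends in -n. The stems ending in -n (vefon → vefonnuv, tolehfen → tolehfennuv) double the final consonant and add -uv.
So libon → libonnuv.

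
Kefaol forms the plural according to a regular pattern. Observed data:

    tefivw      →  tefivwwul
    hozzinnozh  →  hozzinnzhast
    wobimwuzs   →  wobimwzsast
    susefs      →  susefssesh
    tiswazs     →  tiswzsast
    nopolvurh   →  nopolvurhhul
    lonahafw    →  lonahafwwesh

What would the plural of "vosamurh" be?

"vosamurh" has second-to-last letter 'r'. The one such stem in the data (nopolvurh → nopolvurhhul) doubles the final consonant and adds -ul (as does tefivw), so the same rule applies.
So vosamurh → vosamurhhul.

vosamurhhul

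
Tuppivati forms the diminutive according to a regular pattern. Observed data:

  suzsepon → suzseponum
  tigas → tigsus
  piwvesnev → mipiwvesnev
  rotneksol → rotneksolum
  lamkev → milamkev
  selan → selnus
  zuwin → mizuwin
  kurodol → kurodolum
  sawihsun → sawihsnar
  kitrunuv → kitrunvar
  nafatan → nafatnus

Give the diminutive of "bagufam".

bagufmus

suzsepon and sawihsun both end in -n yet inflect differently (suzseponum, sawihsnar), so the final letter is not what conditions the rule; the last vowel is.
"bagufam" has last vowel 'a'. The stems whose last vowel is 'a' (nafatan → nafatnus, selan → selnus, tigas → tigsus) delete the last vowel and add -us.
The other patterns: stems whose last vowel is 'o' add -um; stems whose last vowel is 'u' delete the last vowel and add -ar; stems whose last vowel is 'e' or 'i' add the prefix mi-.
So bagufam → bagufmus.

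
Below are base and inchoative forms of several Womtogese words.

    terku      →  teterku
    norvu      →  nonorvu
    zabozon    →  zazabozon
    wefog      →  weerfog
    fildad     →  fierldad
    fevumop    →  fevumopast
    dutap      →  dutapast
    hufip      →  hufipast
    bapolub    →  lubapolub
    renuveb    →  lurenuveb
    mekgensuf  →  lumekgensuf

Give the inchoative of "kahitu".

kakahitu

zabozon and wefog both have last vowel 'o' yet inflect differently (zazabozon, weerfog), so the last vowel is not what conditions the rule; the final letter is.
"kahitu" ends in -u. The stems ending in -u (terku → teterku, norvu → nonorvu) repeat the first consonant+vowel as a prefix.
The other patterns: stems ending in -d or -g insert -er- after the first vowel; stems ending in -p add -ast; stems ending in -b or -f add the prefix lu-.
So kahitu → kakahitu.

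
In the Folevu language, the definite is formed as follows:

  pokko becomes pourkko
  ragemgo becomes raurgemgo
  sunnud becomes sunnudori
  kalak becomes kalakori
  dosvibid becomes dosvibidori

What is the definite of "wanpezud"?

pokko and sunnud both have 2 vowels yet inflect differently (pourkko, sunnudori), so the number of vowels is not what conditions the rule; whether the stem ends in a vowel or a consonant is.
"wanpezud" ends in a consonant. The stems ending in a consonant (sunnud → sunnudori, kalak → kalakori, dosvibid → dosvibidori) add -ori.
So wanpezud → wanpezudori.

wanpezudori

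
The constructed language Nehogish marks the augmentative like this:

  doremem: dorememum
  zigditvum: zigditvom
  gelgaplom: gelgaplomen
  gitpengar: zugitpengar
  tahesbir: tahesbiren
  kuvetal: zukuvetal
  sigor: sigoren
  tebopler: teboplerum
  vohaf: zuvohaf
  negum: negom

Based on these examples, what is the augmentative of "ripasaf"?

zuripasaf

gitpengar and tebopler both end in -r yet inflect differently (zugitpengar, teboplerum), so the final letter is not what conditions the rule; the last vowel is.
"ripasaf" has last vowel 'a'. The stems whose last vowel is 'a' (vohaf → zuvohaf, kuvetal → zukuvetal, gitpengar → zugitpengar) add the prefix zu-.
The other patterns: stems whose last vowel is 'e' add -um; stems whose last vowel is 'u' change the last vowel to 'o'; stems whose last vowel is 'i' or 'o' add -en.
So ripasaf → zuripasaf.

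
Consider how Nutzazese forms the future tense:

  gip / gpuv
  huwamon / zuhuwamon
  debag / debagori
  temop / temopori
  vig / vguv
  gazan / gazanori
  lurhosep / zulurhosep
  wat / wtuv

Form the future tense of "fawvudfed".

zufawvudfed

"fawvudfed" has 3 vowels. The stems with 3 vowels (lurhosep → zulurhosep, huwamon → zuhuwamon) add the prefix zu-.
The other patterns: stems with 1 vowel delete the last vowel and add -uv; stems with 2 vowels add -ori.
So fawvudfed → zufawvudfed.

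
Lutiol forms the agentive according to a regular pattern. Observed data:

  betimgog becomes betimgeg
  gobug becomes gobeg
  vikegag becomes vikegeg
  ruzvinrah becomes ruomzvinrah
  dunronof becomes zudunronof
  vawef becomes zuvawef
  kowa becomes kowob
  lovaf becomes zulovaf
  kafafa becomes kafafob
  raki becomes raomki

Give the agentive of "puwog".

kafafa and lovaf both have last vowel 'a' yet inflect differently (kafafob, zulovaf), so the last vowel is not what conditions the rule; the final letter is.
"puwog" ends in -g. The stems ending in -g (gobug → gobeg, vikegag → vikegeg, betimgog → betimgeg) change the last vowel to 'e'.
So puwog → puweg.

puweg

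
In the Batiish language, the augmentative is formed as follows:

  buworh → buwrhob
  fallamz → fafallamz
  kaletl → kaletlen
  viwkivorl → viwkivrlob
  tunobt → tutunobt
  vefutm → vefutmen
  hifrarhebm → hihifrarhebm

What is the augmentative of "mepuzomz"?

memepuzomz

kaletl and viwkivorl both end in -l yet inflect differently (kaletlen, viwkivrlob), so the final letter is not what conditions the rule; the second-to-last letter is.
"mepuzomz" has second-to-last letter 'm'. The one such stem in the data (fallamz → fafallamz) repeats the first consonant+vowel as a prefix (as do hifrarhebm, tunobt), so the same rule applies.
The other patterns: stems whose second-to-last letter is 't' add -en; stems whose second-to-last letter is 'r' delete the last vowel and add -ob.
So mepuzomz → memepuzomz.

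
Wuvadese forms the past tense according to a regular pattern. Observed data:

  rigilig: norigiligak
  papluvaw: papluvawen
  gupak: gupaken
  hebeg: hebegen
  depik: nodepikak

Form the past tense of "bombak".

depik and gupak both end in -k yet inflect differently (nodepikak, gupaken), so the final letter is not what conditions the rule; the last vowel is.
"bombak" has last vowel 'a'. The stems whose last vowel is 'a' (papluvaw → papluvawen, gupak → gupaken) add -en.
The other pattern: stems whose last vowel is 'i' add no- … -ak around the stem.
So bombak → bombaken.

bombaken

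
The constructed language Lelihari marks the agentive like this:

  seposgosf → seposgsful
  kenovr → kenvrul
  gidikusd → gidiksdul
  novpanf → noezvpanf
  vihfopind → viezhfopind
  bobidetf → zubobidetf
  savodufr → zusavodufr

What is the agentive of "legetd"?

seposgosf and novpanf both end in -f yet inflect differently (seposgsful, noezvpanf), so the final letter is not what conditions the rule; the second-to-last letter is.
"legetd" has second-to-last letter 't'. The one such stem in the data (bobidetf → zubobidetf) adds the prefix zu-, so the same rule applies.
The other patterns: stems whose second-to-last letter is 's' or 'v' delete the last vowel and add -ul; stems whose second-to-last letter is 'n' insert -ez- after the first vowel.
So legetd → zulegetd.

zulegetd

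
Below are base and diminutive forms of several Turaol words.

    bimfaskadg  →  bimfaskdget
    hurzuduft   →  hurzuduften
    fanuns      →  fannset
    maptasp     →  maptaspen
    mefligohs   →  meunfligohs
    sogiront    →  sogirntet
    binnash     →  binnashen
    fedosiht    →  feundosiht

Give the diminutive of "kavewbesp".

kavewbespen

fedosiht and hurzuduft both end in -t yet inflect differently (feundosiht, hurzuduften), so the final letter is not what conditions the rule; the second-to-last letter is.
"kavewbesp" has second-to-last letter 's'. The stems whose second-to-last letter is 's' (maptasp → maptaspen, binnash → binnashen) add -en.
The other patterns: stems whose second-to-last letter is 'h' insert -un- after the first vowel; stems whose second-to-last letter is 'd' or 'n' delete the last vowel and add -et.
So kavewbesp → kavewbespen.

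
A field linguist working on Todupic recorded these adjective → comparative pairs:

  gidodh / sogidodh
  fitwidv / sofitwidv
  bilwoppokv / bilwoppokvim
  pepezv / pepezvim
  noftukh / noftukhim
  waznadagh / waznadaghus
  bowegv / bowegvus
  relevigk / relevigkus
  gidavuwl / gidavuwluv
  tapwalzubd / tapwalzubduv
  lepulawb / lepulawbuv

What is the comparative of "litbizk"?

litbizkim

fitwidv and bilwoppokv both end in -v yet inflect differently (sofitwidv, bilwoppokvim), so the final letter is not what conditions the rule; the second-to-last letter is.
"litbizk" has second-to-last letter 'z'. The one such stem in the data (pepezv → pepezvim) adds -im, so the same rule applies.
The other patterns: stems whose second-to-last letter is 'd' add the prefix so-; stems whose second-to-last letter is 'g' add -us; stems whose second-to-last letter is 'b' or 'w' add -uv.
So litbizk → litbizkim.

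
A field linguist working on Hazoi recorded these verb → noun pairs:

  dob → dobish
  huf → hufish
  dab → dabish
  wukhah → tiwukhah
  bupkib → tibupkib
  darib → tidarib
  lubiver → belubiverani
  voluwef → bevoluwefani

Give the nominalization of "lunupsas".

dob and bupkib both end in -b yet inflect differently (dobish, tibupkib), so the final letter is not what conditions the rule; the number of vowels is.
"lunupsas" has 3 vowels. The stems with 3 vowels (lubiver → belubiverani, voluwef → bevoluwefani) add be- … -ani around the stem.
The other patterns: stems with 1 vowel add -ish; stems with 2 vowels add the prefix ti-.
So lunupsas → belunupsasani.

belunupsasani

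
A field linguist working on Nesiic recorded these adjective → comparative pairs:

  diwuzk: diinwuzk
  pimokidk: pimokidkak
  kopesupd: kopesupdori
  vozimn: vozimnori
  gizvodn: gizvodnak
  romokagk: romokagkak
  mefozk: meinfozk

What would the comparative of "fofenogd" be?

pimokidk and mefozk both end in -k yet inflect differently (pimokidkak, meinfozk), so the final letter is not what conditions the rule; the second-to-last letter is.
"fofenogd" has second-to-last letter 'g'. The one such stem in the data (romokagk → romokagkak) adds -ak, so the same rule applies.
So fofenogd → fofenogdak.

fofenogdak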